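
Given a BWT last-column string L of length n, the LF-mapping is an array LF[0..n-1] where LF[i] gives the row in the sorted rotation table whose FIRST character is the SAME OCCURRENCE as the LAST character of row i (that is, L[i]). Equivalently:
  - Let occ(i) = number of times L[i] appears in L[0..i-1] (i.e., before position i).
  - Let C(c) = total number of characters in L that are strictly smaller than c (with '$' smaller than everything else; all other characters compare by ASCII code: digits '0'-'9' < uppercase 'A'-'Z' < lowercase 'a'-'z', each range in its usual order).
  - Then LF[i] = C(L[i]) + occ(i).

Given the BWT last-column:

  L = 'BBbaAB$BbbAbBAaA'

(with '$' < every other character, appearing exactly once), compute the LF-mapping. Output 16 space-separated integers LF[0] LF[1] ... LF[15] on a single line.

Answer: 5 6 12 10 1 7 0 8 13 14 2 15 9 3 11 4

Derivation:
Char counts: '$':1, 'A':4, 'B':5, 'a':2, 'b':4
C (first-col start): C('$')=0, C('A')=1, C('B')=5, C('a')=10, C('b')=12
L[0]='B': occ=0, LF[0]=C('B')+0=5+0=5
L[1]='B': occ=1, LF[1]=C('B')+1=5+1=6
L[2]='b': occ=0, LF[2]=C('b')+0=12+0=12
L[3]='a': occ=0, LF[3]=C('a')+0=10+0=10
L[4]='A': occ=0, LF[4]=C('A')+0=1+0=1
L[5]='B': occ=2, LF[5]=C('B')+2=5+2=7
L[6]='$': occ=0, LF[6]=C('$')+0=0+0=0
L[7]='B': occ=3, LF[7]=C('B')+3=5+3=8
L[8]='b': occ=1, LF[8]=C('b')+1=12+1=13
L[9]='b': occ=2, LF[9]=C('b')+2=12+2=14
L[10]='A': occ=1, LF[10]=C('A')+1=1+1=2
L[11]='b': occ=3, LF[11]=C('b')+3=12+3=15
L[12]='B': occ=4, LF[12]=C('B')+4=5+4=9
L[13]='A': occ=2, LF[13]=C('A')+2=1+2=3
L[14]='a': occ=1, LF[14]=C('a')+1=10+1=11
L[15]='A': occ=3, LF[15]=C('A')+3=1+3=4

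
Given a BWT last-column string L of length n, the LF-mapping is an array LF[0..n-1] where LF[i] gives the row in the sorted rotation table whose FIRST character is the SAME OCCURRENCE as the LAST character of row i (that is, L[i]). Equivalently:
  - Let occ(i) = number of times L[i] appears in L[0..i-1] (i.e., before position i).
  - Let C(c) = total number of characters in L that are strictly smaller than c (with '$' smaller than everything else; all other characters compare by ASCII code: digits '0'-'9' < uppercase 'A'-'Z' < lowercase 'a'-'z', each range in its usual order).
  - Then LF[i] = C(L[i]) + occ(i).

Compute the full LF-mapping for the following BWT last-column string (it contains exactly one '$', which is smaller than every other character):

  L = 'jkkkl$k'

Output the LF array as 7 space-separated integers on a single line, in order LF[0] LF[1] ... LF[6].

Answer: 1 2 3 4 6 0 5

Derivation:
Char counts: '$':1, 'j':1, 'k':4, 'l':1
C (first-col start): C('$')=0, C('j')=1, C('k')=2, C('l')=6
L[0]='j': occ=0, LF[0]=C('j')+0=1+0=1
L[1]='k': occ=0, LF[1]=C('k')+0=2+0=2
L[2]='k': occ=1, LF[2]=C('k')+1=2+1=3
L[3]='k': occ=2, LF[3]=C('k')+2=2+2=4
L[4]='l': occ=0, LF[4]=C('l')+0=6+0=6
L[5]='$': occ=0, LF[5]=C('$')+0=0+0=0
L[6]='k': occ=3, LF[6]=C('k')+3=2+3=5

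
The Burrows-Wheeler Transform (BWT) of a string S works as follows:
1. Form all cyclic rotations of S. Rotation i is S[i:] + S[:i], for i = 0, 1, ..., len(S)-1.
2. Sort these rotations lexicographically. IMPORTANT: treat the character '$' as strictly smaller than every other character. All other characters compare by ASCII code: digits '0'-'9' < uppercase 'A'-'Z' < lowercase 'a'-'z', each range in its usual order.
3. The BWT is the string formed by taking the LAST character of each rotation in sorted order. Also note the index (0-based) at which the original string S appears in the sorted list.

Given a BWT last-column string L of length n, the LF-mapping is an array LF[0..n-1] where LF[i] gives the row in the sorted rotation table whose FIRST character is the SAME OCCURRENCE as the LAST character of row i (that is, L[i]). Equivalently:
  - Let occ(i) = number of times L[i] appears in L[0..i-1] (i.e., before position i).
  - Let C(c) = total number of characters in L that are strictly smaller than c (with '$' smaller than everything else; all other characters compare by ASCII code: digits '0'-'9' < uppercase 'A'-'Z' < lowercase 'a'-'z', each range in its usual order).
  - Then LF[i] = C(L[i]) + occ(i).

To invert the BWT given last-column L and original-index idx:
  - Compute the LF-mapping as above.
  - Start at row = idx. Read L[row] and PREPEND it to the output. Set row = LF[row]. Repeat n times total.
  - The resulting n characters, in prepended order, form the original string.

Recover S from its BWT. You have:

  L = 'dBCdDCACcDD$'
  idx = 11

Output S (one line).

Answer: dCBADCCDcDd$

Derivation:
LF mapping: 10 2 3 11 6 4 1 5 9 7 8 0
Walk LF starting at row 11, prepending L[row]:
  step 1: row=11, L[11]='$', prepend. Next row=LF[11]=0
  step 2: row=0, L[0]='d', prepend. Next row=LF[0]=10
  step 3: row=10, L[10]='D', prepend. Next row=LF[10]=8
  step 4: row=8, L[8]='c', prepend. Next row=LF[8]=9
  step 5: row=9, L[9]='D', prepend. Next row=LF[9]=7
  step 6: row=7, L[7]='C', prepend. Next row=LF[7]=5
  step 7: row=5, L[5]='C', prepend. Next row=LF[5]=4
  step 8: row=4, L[4]='D', prepend. Next row=LF[4]=6
  step 9: row=6, L[6]='A', prepend. Next row=LF[6]=1
  step 10: row=1, L[1]='B', prepend. Next row=LF[1]=2
  step 11: row=2, L[2]='C', prepend. Next row=LF[2]=3
  step 12: row=3, L[3]='d', prepend. Next row=LF[3]=11
Reversed output: dCBADCCDcDd$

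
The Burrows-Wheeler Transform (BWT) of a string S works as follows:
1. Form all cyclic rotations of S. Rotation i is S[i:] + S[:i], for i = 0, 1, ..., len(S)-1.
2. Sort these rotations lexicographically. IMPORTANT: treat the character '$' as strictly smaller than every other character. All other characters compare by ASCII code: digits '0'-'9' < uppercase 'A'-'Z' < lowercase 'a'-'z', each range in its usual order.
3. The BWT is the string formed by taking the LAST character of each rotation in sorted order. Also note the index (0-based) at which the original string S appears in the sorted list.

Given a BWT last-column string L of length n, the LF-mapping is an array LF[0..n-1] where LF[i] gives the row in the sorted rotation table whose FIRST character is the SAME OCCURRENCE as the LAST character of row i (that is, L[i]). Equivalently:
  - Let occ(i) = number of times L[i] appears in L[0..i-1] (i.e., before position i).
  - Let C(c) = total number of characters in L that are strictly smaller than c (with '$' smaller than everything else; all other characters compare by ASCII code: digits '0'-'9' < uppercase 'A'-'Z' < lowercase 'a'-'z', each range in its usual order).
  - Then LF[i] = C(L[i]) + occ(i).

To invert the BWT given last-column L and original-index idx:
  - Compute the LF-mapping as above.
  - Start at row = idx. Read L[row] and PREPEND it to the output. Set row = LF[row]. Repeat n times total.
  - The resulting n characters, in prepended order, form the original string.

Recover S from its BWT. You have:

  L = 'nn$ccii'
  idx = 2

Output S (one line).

LF mapping: 5 6 0 1 2 3 4
Walk LF starting at row 2, prepending L[row]:
  step 1: row=2, L[2]='$', prepend. Next row=LF[2]=0
  step 2: row=0, L[0]='n', prepend. Next row=LF[0]=5
  step 3: row=5, L[5]='i', prepend. Next row=LF[5]=3
  step 4: row=3, L[3]='c', prepend. Next row=LF[3]=1
  step 5: row=1, L[1]='n', prepend. Next row=LF[1]=6
  step 6: row=6, L[6]='i', prepend. Next row=LF[6]=4
  step 7: row=4, L[4]='c', prepend. Next row=LF[4]=2
Reversed output: cincin$

Answer: cincin$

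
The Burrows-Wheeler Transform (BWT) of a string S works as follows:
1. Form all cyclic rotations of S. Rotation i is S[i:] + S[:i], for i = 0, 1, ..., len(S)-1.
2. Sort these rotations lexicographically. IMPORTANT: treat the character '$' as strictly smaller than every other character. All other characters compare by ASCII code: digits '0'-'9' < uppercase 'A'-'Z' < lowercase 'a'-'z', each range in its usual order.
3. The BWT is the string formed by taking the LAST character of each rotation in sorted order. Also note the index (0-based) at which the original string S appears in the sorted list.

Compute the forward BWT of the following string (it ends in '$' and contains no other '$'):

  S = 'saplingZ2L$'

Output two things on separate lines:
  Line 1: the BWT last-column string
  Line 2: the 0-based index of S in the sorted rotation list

Answer: LZ2gsnlpia$
10

Derivation:
All 11 rotations (rotation i = S[i:]+S[:i]):
  rot[0] = saplingZ2L$
  rot[1] = aplingZ2L$s
  rot[2] = plingZ2L$sa
  rot[3] = lingZ2L$sap
  rot[4] = ingZ2L$sapl
  rot[5] = ngZ2L$sapli
  rot[6] = gZ2L$saplin
  rot[7] = Z2L$sapling
  rot[8] = 2L$saplingZ
  rot[9] = L$saplingZ2
  rot[10] = $saplingZ2L
Sorted (with $ < everything):
  sorted[0] = $saplingZ2L  (last char: 'L')
  sorted[1] = 2L$saplingZ  (last char: 'Z')
  sorted[2] = L$saplingZ2  (last char: '2')
  sorted[3] = Z2L$sapling  (last char: 'g')
  sorted[4] = aplingZ2L$s  (last char: 's')
  sorted[5] = gZ2L$saplin  (last char: 'n')
  sorted[6] = ingZ2L$sapl  (last char: 'l')
  sorted[7] = lingZ2L$sap  (last char: 'p')
  sorted[8] = ngZ2L$sapli  (last char: 'i')
  sorted[9] = plingZ2L$sa  (last char: 'a')
  sorted[10] = saplingZ2L$  (last char: '$')
Last column: LZ2gsnlpia$
Original string S is at sorted index 10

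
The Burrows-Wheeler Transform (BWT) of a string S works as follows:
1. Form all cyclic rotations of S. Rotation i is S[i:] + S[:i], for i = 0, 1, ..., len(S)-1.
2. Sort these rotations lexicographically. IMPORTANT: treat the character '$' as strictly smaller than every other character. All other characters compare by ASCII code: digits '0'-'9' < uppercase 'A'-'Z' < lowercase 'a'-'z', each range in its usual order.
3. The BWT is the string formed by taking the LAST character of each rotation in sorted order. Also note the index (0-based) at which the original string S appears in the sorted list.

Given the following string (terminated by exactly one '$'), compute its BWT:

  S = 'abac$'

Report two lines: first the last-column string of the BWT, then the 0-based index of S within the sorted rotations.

Answer: c$baa
1

Derivation:
All 5 rotations (rotation i = S[i:]+S[:i]):
  rot[0] = abac$
  rot[1] = bac$a
  rot[2] = ac$ab
  rot[3] = c$aba
  rot[4] = $abac
Sorted (with $ < everything):
  sorted[0] = $abac  (last char: 'c')
  sorted[1] = abac$  (last char: '$')
  sorted[2] = ac$ab  (last char: 'b')
  sorted[3] = bac$a  (last char: 'a')
  sorted[4] = c$aba  (last char: 'a')
Last column: c$baa
Original string S is at sorted index 1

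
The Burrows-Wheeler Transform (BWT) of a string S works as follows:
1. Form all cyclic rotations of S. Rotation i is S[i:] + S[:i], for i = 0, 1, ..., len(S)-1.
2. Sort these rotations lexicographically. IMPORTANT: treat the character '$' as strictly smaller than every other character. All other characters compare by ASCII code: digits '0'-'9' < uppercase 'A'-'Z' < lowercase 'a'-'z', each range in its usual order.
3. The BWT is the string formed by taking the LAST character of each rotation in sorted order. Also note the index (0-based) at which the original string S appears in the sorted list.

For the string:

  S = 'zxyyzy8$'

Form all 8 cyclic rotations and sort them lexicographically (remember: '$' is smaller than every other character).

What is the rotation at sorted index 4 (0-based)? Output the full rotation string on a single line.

All 8 rotations (rotation i = S[i:]+S[:i]):
  rot[0] = zxyyzy8$
  rot[1] = xyyzy8$z
  rot[2] = yyzy8$zx
  rot[3] = yzy8$zxy
  rot[4] = zy8$zxyy
  rot[5] = y8$zxyyz
  rot[6] = 8$zxyyzy
  rot[7] = $zxyyzy8
Sorted (with $ < everything):
  sorted[0] = $zxyyzy8
  sorted[1] = 8$zxyyzy
  sorted[2] = xyyzy8$z
  sorted[3] = y8$zxyyz
  sorted[4] = yyzy8$zx
  sorted[5] = yzy8$zxy
  sorted[6] = zxyyzy8$
  sorted[7] = zy8$zxyy
sorted[4] = yyzy8$zx

Answer: yyzy8$zx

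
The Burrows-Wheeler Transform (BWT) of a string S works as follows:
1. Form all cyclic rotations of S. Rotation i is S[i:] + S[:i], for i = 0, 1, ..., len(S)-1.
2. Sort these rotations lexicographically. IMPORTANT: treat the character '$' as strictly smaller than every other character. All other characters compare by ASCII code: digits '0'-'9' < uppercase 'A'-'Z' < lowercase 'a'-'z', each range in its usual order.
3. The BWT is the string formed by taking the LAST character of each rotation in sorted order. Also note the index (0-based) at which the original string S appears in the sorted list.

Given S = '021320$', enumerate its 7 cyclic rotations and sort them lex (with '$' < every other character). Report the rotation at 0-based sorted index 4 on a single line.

All 7 rotations (rotation i = S[i:]+S[:i]):
  rot[0] = 021320$
  rot[1] = 21320$0
  rot[2] = 1320$02
  rot[3] = 320$021
  rot[4] = 20$0213
  rot[5] = 0$02132
  rot[6] = $021320
Sorted (with $ < everything):
  sorted[0] = $021320
  sorted[1] = 0$02132
  sorted[2] = 021320$
  sorted[3] = 1320$02
  sorted[4] = 20$0213
  sorted[5] = 21320$0
  sorted[6] = 320$021
sorted[4] = 20$0213

Answer: 20$0213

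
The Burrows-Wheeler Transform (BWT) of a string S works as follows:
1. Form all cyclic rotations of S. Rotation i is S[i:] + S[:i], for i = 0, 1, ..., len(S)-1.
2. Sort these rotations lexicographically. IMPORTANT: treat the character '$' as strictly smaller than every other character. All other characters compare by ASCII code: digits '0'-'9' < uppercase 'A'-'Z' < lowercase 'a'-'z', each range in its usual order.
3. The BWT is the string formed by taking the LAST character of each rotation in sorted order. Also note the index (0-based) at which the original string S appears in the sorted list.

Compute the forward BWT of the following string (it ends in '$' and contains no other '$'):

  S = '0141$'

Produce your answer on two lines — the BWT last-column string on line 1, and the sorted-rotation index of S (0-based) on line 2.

Answer: 1$401
1

Derivation:
All 5 rotations (rotation i = S[i:]+S[:i]):
  rot[0] = 0141$
  rot[1] = 141$0
  rot[2] = 41$01
  rot[3] = 1$014
  rot[4] = $0141
Sorted (with $ < everything):
  sorted[0] = $0141  (last char: '1')
  sorted[1] = 0141$  (last char: '$')
  sorted[2] = 1$014  (last char: '4')
  sorted[3] = 141$0  (last char: '0')
  sorted[4] = 41$01  (last char: '1')
Last column: 1$401
Original string S is at sorted index 1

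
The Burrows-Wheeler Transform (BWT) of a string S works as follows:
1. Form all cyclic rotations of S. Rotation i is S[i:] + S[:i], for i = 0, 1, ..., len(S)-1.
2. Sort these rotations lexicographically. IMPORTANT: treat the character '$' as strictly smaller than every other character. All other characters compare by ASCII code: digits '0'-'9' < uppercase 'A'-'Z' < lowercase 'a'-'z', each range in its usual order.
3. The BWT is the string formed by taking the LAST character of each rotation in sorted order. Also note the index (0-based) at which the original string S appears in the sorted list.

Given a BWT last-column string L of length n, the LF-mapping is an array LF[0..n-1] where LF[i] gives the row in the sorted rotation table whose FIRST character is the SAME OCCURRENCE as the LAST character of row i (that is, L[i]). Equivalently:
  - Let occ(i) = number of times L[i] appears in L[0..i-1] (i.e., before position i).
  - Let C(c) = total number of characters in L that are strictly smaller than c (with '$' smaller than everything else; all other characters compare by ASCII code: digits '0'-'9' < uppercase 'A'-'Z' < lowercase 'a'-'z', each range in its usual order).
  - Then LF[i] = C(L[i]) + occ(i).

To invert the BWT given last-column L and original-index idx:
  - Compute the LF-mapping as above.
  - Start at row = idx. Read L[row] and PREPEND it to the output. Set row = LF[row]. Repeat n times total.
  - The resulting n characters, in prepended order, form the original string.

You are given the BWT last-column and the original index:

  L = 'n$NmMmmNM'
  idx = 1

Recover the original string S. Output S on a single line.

LF mapping: 8 0 3 5 1 6 7 4 2
Walk LF starting at row 1, prepending L[row]:
  step 1: row=1, L[1]='$', prepend. Next row=LF[1]=0
  step 2: row=0, L[0]='n', prepend. Next row=LF[0]=8
  step 3: row=8, L[8]='M', prepend. Next row=LF[8]=2
  step 4: row=2, L[2]='N', prepend. Next row=LF[2]=3
  step 5: row=3, L[3]='m', prepend. Next row=LF[3]=5
  step 6: row=5, L[5]='m', prepend. Next row=LF[5]=6
  step 7: row=6, L[6]='m', prepend. Next row=LF[6]=7
  step 8: row=7, L[7]='N', prepend. Next row=LF[7]=4
  step 9: row=4, L[4]='M', prepend. Next row=LF[4]=1
Reversed output: MNmmmNMn$

Answer: MNmmmNMn$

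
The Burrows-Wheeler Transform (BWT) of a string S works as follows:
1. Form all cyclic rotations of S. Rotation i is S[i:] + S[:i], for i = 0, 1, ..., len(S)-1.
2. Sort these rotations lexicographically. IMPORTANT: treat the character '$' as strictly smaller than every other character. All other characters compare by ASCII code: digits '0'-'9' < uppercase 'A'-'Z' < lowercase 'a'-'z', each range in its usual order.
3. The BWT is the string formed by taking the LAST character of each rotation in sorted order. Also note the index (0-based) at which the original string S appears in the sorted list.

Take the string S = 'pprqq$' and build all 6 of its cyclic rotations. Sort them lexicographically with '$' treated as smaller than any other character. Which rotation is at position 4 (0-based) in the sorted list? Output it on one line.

Answer: qq$ppr

Derivation:
All 6 rotations (rotation i = S[i:]+S[:i]):
  rot[0] = pprqq$
  rot[1] = prqq$p
  rot[2] = rqq$pp
  rot[3] = qq$ppr
  rot[4] = q$pprq
  rot[5] = $pprqq
Sorted (with $ < everything):
  sorted[0] = $pprqq
  sorted[1] = pprqq$
  sorted[2] = prqq$p
  sorted[3] = q$pprq
  sorted[4] = qq$ppr
  sorted[5] = rqq$pp
sorted[4] = qq$ppr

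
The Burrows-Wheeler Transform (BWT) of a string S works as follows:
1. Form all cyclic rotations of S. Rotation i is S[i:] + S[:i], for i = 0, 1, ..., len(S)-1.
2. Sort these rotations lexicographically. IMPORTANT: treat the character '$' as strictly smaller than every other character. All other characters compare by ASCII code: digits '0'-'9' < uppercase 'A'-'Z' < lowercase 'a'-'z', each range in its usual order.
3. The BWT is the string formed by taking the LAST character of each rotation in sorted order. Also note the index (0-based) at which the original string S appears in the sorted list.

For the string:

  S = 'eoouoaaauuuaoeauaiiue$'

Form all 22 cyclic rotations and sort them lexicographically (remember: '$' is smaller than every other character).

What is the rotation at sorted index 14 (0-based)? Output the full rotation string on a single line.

Answer: oouoaaauuuaoeauaiiue$e

Derivation:
All 22 rotations (rotation i = S[i:]+S[:i]):
  rot[0] = eoouoaaauuuaoeauaiiue$
  rot[1] = oouoaaauuuaoeauaiiue$e
  rot[2] = ouoaaauuuaoeauaiiue$eo
  rot[3] = uoaaauuuaoeauaiiue$eoo
  rot[4] = oaaauuuaoeauaiiue$eoou
  rot[5] = aaauuuaoeauaiiue$eoouo
  rot[6] = aauuuaoeauaiiue$eoouoa
  rot[7] = auuuaoeauaiiue$eoouoaa
  rot[8] = uuuaoeauaiiue$eoouoaaa
  rot[9] = uuaoeauaiiue$eoouoaaau
  rot[10] = uaoeauaiiue$eoouoaaauu
  rot[11] = aoeauaiiue$eoouoaaauuu
  rot[12] = oeauaiiue$eoouoaaauuua
  rot[13] = eauaiiue$eoouoaaauuuao
  rot[14] = auaiiue$eoouoaaauuuaoe
  rot[15] = uaiiue$eoouoaaauuuaoea
  rot[16] = aiiue$eoouoaaauuuaoeau
  rot[17] = iiue$eoouoaaauuuaoeaua
  rot[18] = iue$eoouoaaauuuaoeauai
  rot[19] = ue$eoouoaaauuuaoeauaii
  rot[20] = e$eoouoaaauuuaoeauaiiu
  rot[21] = $eoouoaaauuuaoeauaiiue
Sorted (with $ < everything):
  sorted[0] = $eoouoaaauuuaoeauaiiue
  sorted[1] = aaauuuaoeauaiiue$eoouo
  sorted[2] = aauuuaoeauaiiue$eoouoa
  sorted[3] = aiiue$eoouoaaauuuaoeau
  sorted[4] = aoeauaiiue$eoouoaaauuu
  sorted[5] = auaiiue$eoouoaaauuuaoe
  sorted[6] = auuuaoeauaiiue$eoouoaa
  sorted[7] = e$eoouoaaauuuaoeauaiiu
  sorted[8] = eauaiiue$eoouoaaauuuao
  sorted[9] = eoouoaaauuuaoeauaiiue$
  sorted[10] = iiue$eoouoaaauuuaoeaua
  sorted[11] = iue$eoouoaaauuuaoeauai
  sorted[12] = oaaauuuaoeauaiiue$eoou
  sorted[13] = oeauaiiue$eoouoaaauuua
  sorted[14] = oouoaaauuuaoeauaiiue$e
  sorted[15] = ouoaaauuuaoeauaiiue$eo
  sorted[16] = uaiiue$eoouoaaauuuaoea
  sorted[17] = uaoeauaiiue$eoouoaaauu
  sorted[18] = ue$eoouoaaauuuaoeauaii
  sorted[19] = uoaaauuuaoeauaiiue$eoo
  sorted[20] = uuaoeauaiiue$eoouoaaau
  sorted[21] = uuuaoeauaiiue$eoouoaaa
sorted[14] = oouoaaauuuaoeauaiiue$e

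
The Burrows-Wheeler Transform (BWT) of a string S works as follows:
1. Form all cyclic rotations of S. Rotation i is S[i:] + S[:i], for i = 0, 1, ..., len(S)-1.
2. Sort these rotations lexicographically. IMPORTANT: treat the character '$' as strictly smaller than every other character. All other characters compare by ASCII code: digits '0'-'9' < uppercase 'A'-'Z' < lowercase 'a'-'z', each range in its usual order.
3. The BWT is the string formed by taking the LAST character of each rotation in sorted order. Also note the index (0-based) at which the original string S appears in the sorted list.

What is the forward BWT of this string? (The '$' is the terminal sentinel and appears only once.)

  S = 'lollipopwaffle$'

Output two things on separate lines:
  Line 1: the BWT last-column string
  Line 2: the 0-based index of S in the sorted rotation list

All 15 rotations (rotation i = S[i:]+S[:i]):
  rot[0] = lollipopwaffle$
  rot[1] = ollipopwaffle$l
  rot[2] = llipopwaffle$lo
  rot[3] = lipopwaffle$lol
  rot[4] = ipopwaffle$loll
  rot[5] = popwaffle$lolli
  rot[6] = opwaffle$lollip
  rot[7] = pwaffle$lollipo
  rot[8] = waffle$lollipop
  rot[9] = affle$lollipopw
  rot[10] = ffle$lollipopwa
  rot[11] = fle$lollipopwaf
  rot[12] = le$lollipopwaff
  rot[13] = e$lollipopwaffl
  rot[14] = $lollipopwaffle
Sorted (with $ < everything):
  sorted[0] = $lollipopwaffle  (last char: 'e')
  sorted[1] = affle$lollipopw  (last char: 'w')
  sorted[2] = e$lollipopwaffl  (last char: 'l')
  sorted[3] = ffle$lollipopwa  (last char: 'a')
  sorted[4] = fle$lollipopwaf  (last char: 'f')
  sorted[5] = ipopwaffle$loll  (last char: 'l')
  sorted[6] = le$lollipopwaff  (last char: 'f')
  sorted[7] = lipopwaffle$lol  (last char: 'l')
  sorted[8] = llipopwaffle$lo  (last char: 'o')
  sorted[9] = lollipopwaffle$  (last char: '$')
  sorted[10] = ollipopwaffle$l  (last char: 'l')
  sorted[11] = opwaffle$lollip  (last char: 'p')
  sorted[12] = popwaffle$lolli  (last char: 'i')
  sorted[13] = pwaffle$lollipo  (last char: 'o')
  sorted[14] = waffle$lollipop  (last char: 'p')
Last column: ewlaflflo$lpiop
Original string S is at sorted index 9

Answer: ewlaflflo$lpiop
9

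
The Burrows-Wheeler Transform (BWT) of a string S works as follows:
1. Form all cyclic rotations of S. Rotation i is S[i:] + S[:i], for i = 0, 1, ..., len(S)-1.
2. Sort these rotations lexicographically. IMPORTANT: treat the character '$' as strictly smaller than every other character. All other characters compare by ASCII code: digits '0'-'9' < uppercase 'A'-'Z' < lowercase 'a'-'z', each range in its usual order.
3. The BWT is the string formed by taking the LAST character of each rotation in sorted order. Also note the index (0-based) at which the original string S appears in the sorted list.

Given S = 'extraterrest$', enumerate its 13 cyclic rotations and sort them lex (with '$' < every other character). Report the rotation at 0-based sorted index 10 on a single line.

All 13 rotations (rotation i = S[i:]+S[:i]):
  rot[0] = extraterrest$
  rot[1] = xtraterrest$e
  rot[2] = traterrest$ex
  rot[3] = raterrest$ext
  rot[4] = aterrest$extr
  rot[5] = terrest$extra
  rot[6] = errest$extrat
  rot[7] = rrest$extrate
  rot[8] = rest$extrater
  rot[9] = est$extraterr
  rot[10] = st$extraterre
  rot[11] = t$extraterres
  rot[12] = $extraterrest
Sorted (with $ < everything):
  sorted[0] = $extraterrest
  sorted[1] = aterrest$extr
  sorted[2] = errest$extrat
  sorted[3] = est$extraterr
  sorted[4] = extraterrest$
  sorted[5] = raterrest$ext
  sorted[6] = rest$extrater
  sorted[7] = rrest$extrate
  sorted[8] = st$extraterre
  sorted[9] = t$extraterres
  sorted[10] = terrest$extra
  sorted[11] = traterrest$ex
  sorted[12] = xtraterrest$e
sorted[10] = terrest$extra

Answer: terrest$extra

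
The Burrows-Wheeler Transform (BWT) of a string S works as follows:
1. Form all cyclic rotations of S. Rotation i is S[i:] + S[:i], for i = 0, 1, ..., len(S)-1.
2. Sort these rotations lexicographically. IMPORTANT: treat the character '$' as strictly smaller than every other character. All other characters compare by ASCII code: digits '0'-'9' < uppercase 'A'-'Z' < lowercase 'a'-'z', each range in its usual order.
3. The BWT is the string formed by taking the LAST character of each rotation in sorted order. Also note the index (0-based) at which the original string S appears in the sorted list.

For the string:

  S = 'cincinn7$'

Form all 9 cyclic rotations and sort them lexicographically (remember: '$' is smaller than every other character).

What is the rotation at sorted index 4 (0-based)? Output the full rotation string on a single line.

Answer: incinn7$c

Derivation:
All 9 rotations (rotation i = S[i:]+S[:i]):
  rot[0] = cincinn7$
  rot[1] = incinn7$c
  rot[2] = ncinn7$ci
  rot[3] = cinn7$cin
  rot[4] = inn7$cinc
  rot[5] = nn7$cinci
  rot[6] = n7$cincin
  rot[7] = 7$cincinn
  rot[8] = $cincinn7
Sorted (with $ < everything):
  sorted[0] = $cincinn7
  sorted[1] = 7$cincinn
  sorted[2] = cincinn7$
  sorted[3] = cinn7$cin
  sorted[4] = incinn7$c
  sorted[5] = inn7$cinc
  sorted[6] = n7$cincin
  sorted[7] = ncinn7$ci
  sorted[8] = nn7$cinci
sorted[4] = incinn7$c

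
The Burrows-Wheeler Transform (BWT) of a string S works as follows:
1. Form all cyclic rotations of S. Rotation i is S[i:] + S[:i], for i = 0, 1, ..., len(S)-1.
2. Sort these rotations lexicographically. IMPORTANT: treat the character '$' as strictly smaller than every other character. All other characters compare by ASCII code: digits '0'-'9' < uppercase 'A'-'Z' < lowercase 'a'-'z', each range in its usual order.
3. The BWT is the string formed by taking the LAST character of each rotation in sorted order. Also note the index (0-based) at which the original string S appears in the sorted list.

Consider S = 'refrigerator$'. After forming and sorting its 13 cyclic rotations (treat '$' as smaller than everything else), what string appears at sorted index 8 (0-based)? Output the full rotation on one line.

All 13 rotations (rotation i = S[i:]+S[:i]):
  rot[0] = refrigerator$
  rot[1] = efrigerator$r
  rot[2] = frigerator$re
  rot[3] = rigerator$ref
  rot[4] = igerator$refr
  rot[5] = gerator$refri
  rot[6] = erator$refrig
  rot[7] = rator$refrige
  rot[8] = ator$refriger
  rot[9] = tor$refrigera
  rot[10] = or$refrigerat
  rot[11] = r$refrigerato
  rot[12] = $refrigerator
Sorted (with $ < everything):
  sorted[0] = $refrigerator
  sorted[1] = ator$refriger
  sorted[2] = efrigerator$r
  sorted[3] = erator$refrig
  sorted[4] = frigerator$re
  sorted[5] = gerator$refri
  sorted[6] = igerator$refr
  sorted[7] = or$refrigerat
  sorted[8] = r$refrigerato
  sorted[9] = rator$refrige
  sorted[10] = refrigerator$
  sorted[11] = rigerator$ref
  sorted[12] = tor$refrigera
sorted[8] = r$refrigerato

Answer: r$refrigerato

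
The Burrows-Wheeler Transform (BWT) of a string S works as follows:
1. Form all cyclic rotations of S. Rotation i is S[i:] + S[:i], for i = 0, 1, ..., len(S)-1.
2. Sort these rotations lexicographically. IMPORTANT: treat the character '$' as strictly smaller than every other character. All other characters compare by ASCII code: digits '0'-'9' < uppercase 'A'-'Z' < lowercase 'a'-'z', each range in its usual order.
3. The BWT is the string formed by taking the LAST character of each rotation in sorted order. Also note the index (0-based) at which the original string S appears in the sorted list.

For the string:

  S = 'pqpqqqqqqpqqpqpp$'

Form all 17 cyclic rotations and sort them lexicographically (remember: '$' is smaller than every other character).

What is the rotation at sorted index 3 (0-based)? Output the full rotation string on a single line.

All 17 rotations (rotation i = S[i:]+S[:i]):
  rot[0] = pqpqqqqqqpqqpqpp$
  rot[1] = qpqqqqqqpqqpqpp$p
  rot[2] = pqqqqqqpqqpqpp$pq
  rot[3] = qqqqqqpqqpqpp$pqp
  rot[4] = qqqqqpqqpqpp$pqpq
  rot[5] = qqqqpqqpqpp$pqpqq
  rot[6] = qqqpqqpqpp$pqpqqq
  rot[7] = qqpqqpqpp$pqpqqqq
  rot[8] = qpqqpqpp$pqpqqqqq
  rot[9] = pqqpqpp$pqpqqqqqq
  rot[10] = qqpqpp$pqpqqqqqqp
  rot[11] = qpqpp$pqpqqqqqqpq
  rot[12] = pqpp$pqpqqqqqqpqq
  rot[13] = qpp$pqpqqqqqqpqqp
  rot[14] = pp$pqpqqqqqqpqqpq
  rot[15] = p$pqpqqqqqqpqqpqp
  rot[16] = $pqpqqqqqqpqqpqpp
Sorted (with $ < everything):
  sorted[0] = $pqpqqqqqqpqqpqpp
  sorted[1] = p$pqpqqqqqqpqqpqp
  sorted[2] = pp$pqpqqqqqqpqqpq
  sorted[3] = pqpp$pqpqqqqqqpqq
  sorted[4] = pqpqqqqqqpqqpqpp$
  sorted[5] = pqqpqpp$pqpqqqqqq
  sorted[6] = pqqqqqqpqqpqpp$pq
  sorted[7] = qpp$pqpqqqqqqpqqp
  sorted[8] = qpqpp$pqpqqqqqqpq
  sorted[9] = qpqqpqpp$pqpqqqqq
  sorted[10] = qpqqqqqqpqqpqpp$p
  sorted[11] = qqpqpp$pqpqqqqqqp
  sorted[12] = qqpqqpqpp$pqpqqqq
  sorted[13] = qqqpqqpqpp$pqpqqq
  sorted[14] = qqqqpqqpqpp$pqpqq
  sorted[15] = qqqqqpqqpqpp$pqpq
  sorted[16] = qqqqqqpqqpqpp$pqp
sorted[3] = pqpp$pqpqqqqqqpqq

Answer: pqpp$pqpqqqqqqpqq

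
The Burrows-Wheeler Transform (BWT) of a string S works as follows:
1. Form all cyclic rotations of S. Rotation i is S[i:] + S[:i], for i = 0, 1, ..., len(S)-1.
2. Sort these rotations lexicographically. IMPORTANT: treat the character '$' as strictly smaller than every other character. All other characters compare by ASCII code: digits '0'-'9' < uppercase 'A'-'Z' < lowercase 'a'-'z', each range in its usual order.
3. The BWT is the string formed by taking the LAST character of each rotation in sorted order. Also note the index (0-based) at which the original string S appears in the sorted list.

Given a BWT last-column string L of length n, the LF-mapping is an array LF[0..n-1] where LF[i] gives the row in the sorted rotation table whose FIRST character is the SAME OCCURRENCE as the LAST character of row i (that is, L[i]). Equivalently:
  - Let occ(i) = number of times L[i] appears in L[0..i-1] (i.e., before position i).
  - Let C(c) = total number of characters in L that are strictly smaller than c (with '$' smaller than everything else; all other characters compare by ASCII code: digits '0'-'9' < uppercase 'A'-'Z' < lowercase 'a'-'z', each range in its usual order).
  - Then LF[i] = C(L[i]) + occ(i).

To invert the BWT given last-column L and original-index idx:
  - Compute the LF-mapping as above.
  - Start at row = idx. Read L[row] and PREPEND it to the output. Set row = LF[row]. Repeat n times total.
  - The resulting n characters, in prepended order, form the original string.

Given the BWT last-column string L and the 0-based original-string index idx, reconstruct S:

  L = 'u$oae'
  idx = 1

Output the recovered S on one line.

LF mapping: 4 0 3 1 2
Walk LF starting at row 1, prepending L[row]:
  step 1: row=1, L[1]='$', prepend. Next row=LF[1]=0
  step 2: row=0, L[0]='u', prepend. Next row=LF[0]=4
  step 3: row=4, L[4]='e', prepend. Next row=LF[4]=2
  step 4: row=2, L[2]='o', prepend. Next row=LF[2]=3
  step 5: row=3, L[3]='a', prepend. Next row=LF[3]=1
Reversed output: aoeu$

Answer: aoeu$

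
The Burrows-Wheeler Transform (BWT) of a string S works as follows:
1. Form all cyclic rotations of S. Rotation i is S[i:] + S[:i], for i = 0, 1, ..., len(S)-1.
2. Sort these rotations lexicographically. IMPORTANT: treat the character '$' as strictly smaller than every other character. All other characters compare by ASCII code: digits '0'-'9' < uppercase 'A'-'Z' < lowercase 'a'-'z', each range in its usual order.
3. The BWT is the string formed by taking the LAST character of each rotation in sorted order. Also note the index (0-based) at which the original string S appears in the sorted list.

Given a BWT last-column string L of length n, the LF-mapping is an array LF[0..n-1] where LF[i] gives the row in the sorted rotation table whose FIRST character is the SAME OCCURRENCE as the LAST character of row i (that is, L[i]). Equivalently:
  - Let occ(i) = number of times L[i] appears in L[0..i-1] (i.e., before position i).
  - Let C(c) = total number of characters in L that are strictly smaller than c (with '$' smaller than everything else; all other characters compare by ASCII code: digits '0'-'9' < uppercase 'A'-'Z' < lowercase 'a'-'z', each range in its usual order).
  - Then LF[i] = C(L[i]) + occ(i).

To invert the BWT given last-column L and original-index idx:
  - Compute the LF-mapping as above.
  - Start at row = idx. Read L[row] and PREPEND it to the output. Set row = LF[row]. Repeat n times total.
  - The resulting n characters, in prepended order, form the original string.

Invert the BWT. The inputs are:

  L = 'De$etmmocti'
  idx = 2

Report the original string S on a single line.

Answer: committeeD$

Derivation:
LF mapping: 1 3 0 4 9 6 7 8 2 10 5
Walk LF starting at row 2, prepending L[row]:
  step 1: row=2, L[2]='$', prepend. Next row=LF[2]=0
  step 2: row=0, L[0]='D', prepend. Next row=LF[0]=1
  step 3: row=1, L[1]='e', prepend. Next row=LF[1]=3
  step 4: row=3, L[3]='e', prepend. Next row=LF[3]=4
  step 5: row=4, L[4]='t', prepend. Next row=LF[4]=9
  step 6: row=9, L[9]='t', prepend. Next row=LF[9]=10
  step 7: row=10, L[10]='i', prepend. Next row=LF[10]=5
  step 8: row=5, L[5]='m', prepend. Next row=LF[5]=6
  step 9: row=6, L[6]='m', prepend. Next row=LF[6]=7
  step 10: row=7, L[7]='o', prepend. Next row=LF[7]=8
  step 11: row=8, L[8]='c', prepend. Next row=LF[8]=2
Reversed output: committeeD$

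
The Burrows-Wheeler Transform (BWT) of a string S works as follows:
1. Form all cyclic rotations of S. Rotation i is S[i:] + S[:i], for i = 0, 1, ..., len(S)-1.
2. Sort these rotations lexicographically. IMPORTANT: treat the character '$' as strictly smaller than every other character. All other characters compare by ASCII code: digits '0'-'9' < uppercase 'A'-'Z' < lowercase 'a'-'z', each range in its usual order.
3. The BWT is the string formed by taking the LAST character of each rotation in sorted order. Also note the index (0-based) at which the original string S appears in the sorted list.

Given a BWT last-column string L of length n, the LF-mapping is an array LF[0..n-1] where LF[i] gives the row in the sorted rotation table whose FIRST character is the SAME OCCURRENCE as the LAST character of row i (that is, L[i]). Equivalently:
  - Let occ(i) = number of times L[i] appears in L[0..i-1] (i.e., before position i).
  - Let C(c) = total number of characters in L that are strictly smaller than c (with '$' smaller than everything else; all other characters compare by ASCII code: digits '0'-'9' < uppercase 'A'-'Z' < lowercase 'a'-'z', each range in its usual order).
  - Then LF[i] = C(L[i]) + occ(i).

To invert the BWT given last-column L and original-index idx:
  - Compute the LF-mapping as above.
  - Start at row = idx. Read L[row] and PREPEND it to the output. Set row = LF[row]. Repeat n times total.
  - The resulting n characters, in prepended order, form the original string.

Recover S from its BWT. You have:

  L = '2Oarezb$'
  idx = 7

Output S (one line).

LF mapping: 1 2 3 6 5 7 4 0
Walk LF starting at row 7, prepending L[row]:
  step 1: row=7, L[7]='$', prepend. Next row=LF[7]=0
  step 2: row=0, L[0]='2', prepend. Next row=LF[0]=1
  step 3: row=1, L[1]='O', prepend. Next row=LF[1]=2
  step 4: row=2, L[2]='a', prepend. Next row=LF[2]=3
  step 5: row=3, L[3]='r', prepend. Next row=LF[3]=6
  step 6: row=6, L[6]='b', prepend. Next row=LF[6]=4
  step 7: row=4, L[4]='e', prepend. Next row=LF[4]=5
  step 8: row=5, L[5]='z', prepend. Next row=LF[5]=7
Reversed output: zebraO2$

Answer: zebraO2$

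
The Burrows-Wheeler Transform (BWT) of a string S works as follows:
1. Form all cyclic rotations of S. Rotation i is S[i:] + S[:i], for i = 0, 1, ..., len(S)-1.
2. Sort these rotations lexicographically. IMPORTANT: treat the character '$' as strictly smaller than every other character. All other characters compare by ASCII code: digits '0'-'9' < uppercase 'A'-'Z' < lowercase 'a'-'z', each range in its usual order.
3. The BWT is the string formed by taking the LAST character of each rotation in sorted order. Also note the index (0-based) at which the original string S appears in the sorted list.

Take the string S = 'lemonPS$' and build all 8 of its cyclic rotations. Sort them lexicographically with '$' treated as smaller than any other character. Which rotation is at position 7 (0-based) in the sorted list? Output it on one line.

All 8 rotations (rotation i = S[i:]+S[:i]):
  rot[0] = lemonPS$
  rot[1] = emonPS$l
  rot[2] = monPS$le
  rot[3] = onPS$lem
  rot[4] = nPS$lemo
  rot[5] = PS$lemon
  rot[6] = S$lemonP
  rot[7] = $lemonPS
Sorted (with $ < everything):
  sorted[0] = $lemonPS
  sorted[1] = PS$lemon
  sorted[2] = S$lemonP
  sorted[3] = emonPS$l
  sorted[4] = lemonPS$
  sorted[5] = monPS$le
  sorted[6] = nPS$lemo
  sorted[7] = onPS$lem
sorted[7] = onPS$lem

Answer: onPS$lem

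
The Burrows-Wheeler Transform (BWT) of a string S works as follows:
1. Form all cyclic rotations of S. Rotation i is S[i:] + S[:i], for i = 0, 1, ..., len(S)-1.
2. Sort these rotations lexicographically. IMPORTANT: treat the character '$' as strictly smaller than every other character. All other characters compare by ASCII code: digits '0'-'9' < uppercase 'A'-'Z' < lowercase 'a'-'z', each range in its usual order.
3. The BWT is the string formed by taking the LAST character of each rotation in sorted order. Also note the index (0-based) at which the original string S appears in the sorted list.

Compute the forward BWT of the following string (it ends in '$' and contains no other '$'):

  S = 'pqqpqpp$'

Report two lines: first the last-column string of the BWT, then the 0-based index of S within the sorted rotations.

Answer: ppqq$pqp
4

Derivation:
All 8 rotations (rotation i = S[i:]+S[:i]):
  rot[0] = pqqpqpp$
  rot[1] = qqpqpp$p
  rot[2] = qpqpp$pq
  rot[3] = pqpp$pqq
  rot[4] = qpp$pqqp
  rot[5] = pp$pqqpq
  rot[6] = p$pqqpqp
  rot[7] = $pqqpqpp
Sorted (with $ < everything):
  sorted[0] = $pqqpqpp  (last char: 'p')
  sorted[1] = p$pqqpqp  (last char: 'p')
  sorted[2] = pp$pqqpq  (last char: 'q')
  sorted[3] = pqpp$pqq  (last char: 'q')
  sorted[4] = pqqpqpp$  (last char: '$')
  sorted[5] = qpp$pqqp  (last char: 'p')
  sorted[6] = qpqpp$pq  (last char: 'q')
  sorted[7] = qqpqpp$p  (last char: 'p')
Last column: ppqq$pqp
Original string S is at sorted index 4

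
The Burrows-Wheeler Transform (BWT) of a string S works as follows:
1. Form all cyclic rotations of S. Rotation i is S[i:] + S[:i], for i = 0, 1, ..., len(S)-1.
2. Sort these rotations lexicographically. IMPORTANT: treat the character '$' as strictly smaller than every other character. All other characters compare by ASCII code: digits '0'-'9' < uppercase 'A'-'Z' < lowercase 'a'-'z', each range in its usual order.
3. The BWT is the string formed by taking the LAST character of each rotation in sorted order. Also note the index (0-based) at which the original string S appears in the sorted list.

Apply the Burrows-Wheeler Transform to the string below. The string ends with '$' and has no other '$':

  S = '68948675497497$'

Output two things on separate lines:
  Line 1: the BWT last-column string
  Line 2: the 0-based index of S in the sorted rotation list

All 15 rotations (rotation i = S[i:]+S[:i]):
  rot[0] = 68948675497497$
  rot[1] = 8948675497497$6
  rot[2] = 948675497497$68
  rot[3] = 48675497497$689
  rot[4] = 8675497497$6894
  rot[5] = 675497497$68948
  rot[6] = 75497497$689486
  rot[7] = 5497497$6894867
  rot[8] = 497497$68948675
  rot[9] = 97497$689486754
  rot[10] = 7497$6894867549
  rot[11] = 497$68948675497
  rot[12] = 97$689486754974
  rot[13] = 7$6894867549749
  rot[14] = $68948675497497
Sorted (with $ < everything):
  sorted[0] = $68948675497497  (last char: '7')
  sorted[1] = 48675497497$689  (last char: '9')
  sorted[2] = 497$68948675497  (last char: '7')
  sorted[3] = 497497$68948675  (last char: '5')
  sorted[4] = 5497497$6894867  (last char: '7')
  sorted[5] = 675497497$68948  (last char: '8')
  sorted[6] = 68948675497497$  (last char: '$')
  sorted[7] = 7$6894867549749  (last char: '9')
  sorted[8] = 7497$6894867549  (last char: '9')
  sorted[9] = 75497497$689486  (last char: '6')
  sorted[10] = 8675497497$6894  (last char: '4')
  sorted[11] = 8948675497497$6  (last char: '6')
  sorted[12] = 948675497497$68  (last char: '8')
  sorted[13] = 97$689486754974  (last char: '4')
  sorted[14] = 97497$689486754  (last char: '4')
Last column: 797578$99646844
Original string S is at sorted index 6

Answer: 797578$99646844
6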